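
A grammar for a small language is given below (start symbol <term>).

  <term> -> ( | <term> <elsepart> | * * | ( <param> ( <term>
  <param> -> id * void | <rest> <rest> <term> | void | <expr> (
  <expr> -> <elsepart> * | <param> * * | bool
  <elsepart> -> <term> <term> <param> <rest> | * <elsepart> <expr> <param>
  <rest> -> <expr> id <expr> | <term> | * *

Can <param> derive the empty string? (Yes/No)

No

No nonterminal in this grammar is nullable.
No production of <param> has an RHS whose symbols are all nullable, so <param> is not nullable.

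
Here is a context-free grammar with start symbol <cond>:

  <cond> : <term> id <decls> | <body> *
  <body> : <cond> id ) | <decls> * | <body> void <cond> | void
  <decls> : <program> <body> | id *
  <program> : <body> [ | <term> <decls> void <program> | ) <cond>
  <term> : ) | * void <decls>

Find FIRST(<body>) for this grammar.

From <body> : <cond> id ): add FIRST(<cond>) = { ), *, id, void }.
From <body> : <decls> *: add FIRST(<decls>) = { ), *, id, void }.
From <body> : <body> void <cond>: add FIRST(<body>) = { ), *, id, void }.
<body> : void contributes {void}.
Union: FIRST(<body>) = { ), *, id, void }.

{ ), *, id, void }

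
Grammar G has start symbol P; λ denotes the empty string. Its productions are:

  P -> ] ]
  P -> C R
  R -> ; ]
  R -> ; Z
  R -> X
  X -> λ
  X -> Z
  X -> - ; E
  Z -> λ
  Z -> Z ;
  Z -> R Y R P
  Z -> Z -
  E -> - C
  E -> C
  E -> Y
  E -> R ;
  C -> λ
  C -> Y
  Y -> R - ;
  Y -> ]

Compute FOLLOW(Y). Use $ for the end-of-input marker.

In Z -> R Y R P: add FIRST(R P)\{λ} = { -, ;, ] }.
  Since R P is nullable, also add FOLLOW(Z) = { $, -, ;, ] }.
In E -> Y: Y is at the end, add FOLLOW(E) = { $, -, ;, ] }.
In C -> Y: Y is at the end, add FOLLOW(C) = { $, -, ;, ] }.
Union: FOLLOW(Y) = { $, -, ;, ] }.

{ $, -, ;, ] }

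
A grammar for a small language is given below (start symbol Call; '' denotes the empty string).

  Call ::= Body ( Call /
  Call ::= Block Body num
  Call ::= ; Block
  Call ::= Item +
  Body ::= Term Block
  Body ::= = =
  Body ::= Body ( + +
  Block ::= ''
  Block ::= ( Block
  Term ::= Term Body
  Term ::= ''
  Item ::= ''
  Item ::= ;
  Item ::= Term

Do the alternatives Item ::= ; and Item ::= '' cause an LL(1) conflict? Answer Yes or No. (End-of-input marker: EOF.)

No

FIRST(;) = { ; } and FIRST('') = { '' }.
The second is nullable but FOLLOW(Item) = { + } is disjoint from FIRST of the first.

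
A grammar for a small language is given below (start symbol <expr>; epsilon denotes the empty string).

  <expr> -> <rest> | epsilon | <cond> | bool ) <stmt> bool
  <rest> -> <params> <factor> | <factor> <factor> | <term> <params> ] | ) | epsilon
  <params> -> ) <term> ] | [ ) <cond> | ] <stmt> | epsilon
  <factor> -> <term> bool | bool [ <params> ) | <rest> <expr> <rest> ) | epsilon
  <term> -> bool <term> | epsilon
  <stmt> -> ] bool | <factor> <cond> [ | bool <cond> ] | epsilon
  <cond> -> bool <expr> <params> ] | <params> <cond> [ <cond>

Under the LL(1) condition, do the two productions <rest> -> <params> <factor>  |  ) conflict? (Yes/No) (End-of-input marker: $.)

FIRST(<params> <factor>) = { ), [, ], bool, epsilon } and FIRST()) = { ) }.
Both contain ), so the two alternatives are not disjoint — LL(1) conflict.

Yes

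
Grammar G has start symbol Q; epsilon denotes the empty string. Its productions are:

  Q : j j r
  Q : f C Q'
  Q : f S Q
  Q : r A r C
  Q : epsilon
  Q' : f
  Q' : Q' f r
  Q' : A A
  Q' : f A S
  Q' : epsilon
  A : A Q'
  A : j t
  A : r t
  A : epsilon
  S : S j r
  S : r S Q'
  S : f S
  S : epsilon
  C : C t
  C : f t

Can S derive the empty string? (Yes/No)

Yes

S has an epsilon-production, so S ⇒ epsilon.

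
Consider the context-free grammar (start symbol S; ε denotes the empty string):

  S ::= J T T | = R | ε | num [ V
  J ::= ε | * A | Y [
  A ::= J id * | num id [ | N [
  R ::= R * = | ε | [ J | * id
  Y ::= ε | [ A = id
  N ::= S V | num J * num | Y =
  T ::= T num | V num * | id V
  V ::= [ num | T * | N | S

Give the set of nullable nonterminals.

Directly nullable (have an ε-production): S, J, R, Y.
N ::= S V with every symbol nullable, so N is nullable.
V ::= N with every symbol nullable, so V is nullable.
No other nonterminal has a production whose RHS symbols are all nullable.

{ J, N, R, S, V, Y }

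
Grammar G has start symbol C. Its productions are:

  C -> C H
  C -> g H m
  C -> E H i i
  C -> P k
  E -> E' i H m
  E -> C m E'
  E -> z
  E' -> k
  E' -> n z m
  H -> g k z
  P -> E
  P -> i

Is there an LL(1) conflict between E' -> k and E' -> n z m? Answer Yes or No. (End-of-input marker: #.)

No

FIRST(k) = { k } and FIRST(n z m) = { n }.
The FIRST sets are disjoint and neither alternative is nullable — no conflict.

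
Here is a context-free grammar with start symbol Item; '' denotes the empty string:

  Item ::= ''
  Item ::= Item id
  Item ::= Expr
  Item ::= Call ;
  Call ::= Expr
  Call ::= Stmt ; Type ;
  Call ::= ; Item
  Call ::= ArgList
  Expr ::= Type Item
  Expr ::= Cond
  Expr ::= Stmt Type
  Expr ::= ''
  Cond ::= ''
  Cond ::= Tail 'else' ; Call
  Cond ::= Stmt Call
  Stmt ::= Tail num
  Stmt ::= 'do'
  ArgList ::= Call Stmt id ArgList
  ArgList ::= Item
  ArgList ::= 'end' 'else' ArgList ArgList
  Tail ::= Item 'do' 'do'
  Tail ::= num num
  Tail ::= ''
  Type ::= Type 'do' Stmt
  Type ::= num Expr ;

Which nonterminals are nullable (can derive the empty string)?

{ ArgList, Call, Cond, Expr, Item, Tail }

Directly nullable (have an ''-production): Item, Expr, Cond, Tail.
Call ::= Expr with every symbol nullable, so Call is nullable.
ArgList ::= Item with every symbol nullable, so ArgList is nullable.
No other nonterminal has a production whose RHS symbols are all nullable.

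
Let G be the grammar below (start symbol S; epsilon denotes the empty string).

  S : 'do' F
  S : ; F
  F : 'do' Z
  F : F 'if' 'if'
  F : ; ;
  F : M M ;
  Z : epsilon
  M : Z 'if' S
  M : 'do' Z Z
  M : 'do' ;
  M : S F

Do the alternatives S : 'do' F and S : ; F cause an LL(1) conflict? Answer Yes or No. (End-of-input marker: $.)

No

FIRST('do' F) = { 'do' } and FIRST(; F) = { ; }.
The FIRST sets are disjoint and neither alternative is nullable — no conflict.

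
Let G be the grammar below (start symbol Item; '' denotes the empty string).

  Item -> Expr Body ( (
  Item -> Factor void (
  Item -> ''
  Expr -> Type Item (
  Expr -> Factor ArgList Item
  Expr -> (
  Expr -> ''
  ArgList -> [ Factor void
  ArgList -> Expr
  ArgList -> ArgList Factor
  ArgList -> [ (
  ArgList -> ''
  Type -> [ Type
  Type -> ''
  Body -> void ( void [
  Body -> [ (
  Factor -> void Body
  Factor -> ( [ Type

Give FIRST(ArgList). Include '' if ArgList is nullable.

ArgList -> [ Factor void contributes {[}.
From ArgList -> Expr: add FIRST(Expr) = { (, [, void, '' } (including '' since Expr is nullable).
From ArgList -> ArgList Factor: ArgList nullable, take FIRST(ArgList) ∪ FIRST(Factor) = { (, [, void }.
ArgList -> [ ( contributes {[}.
ArgList -> '' contributes ''.
Union: FIRST(ArgList) = { (, [, void, '' }.

{ (, [, void, '' }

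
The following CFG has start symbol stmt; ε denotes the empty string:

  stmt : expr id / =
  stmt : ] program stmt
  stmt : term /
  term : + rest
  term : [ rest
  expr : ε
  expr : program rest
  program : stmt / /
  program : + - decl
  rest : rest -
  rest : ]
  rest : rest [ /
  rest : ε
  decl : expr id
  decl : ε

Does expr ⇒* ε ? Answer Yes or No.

Yes

expr has an ε-production, so expr ⇒ ε.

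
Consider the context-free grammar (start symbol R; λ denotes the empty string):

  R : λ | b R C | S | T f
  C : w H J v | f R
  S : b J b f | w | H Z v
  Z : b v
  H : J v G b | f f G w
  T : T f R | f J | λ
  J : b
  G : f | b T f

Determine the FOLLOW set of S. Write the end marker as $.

In R : S: S is at the end, add FOLLOW(R) = { $, f, w }.
Union: FOLLOW(S) = { $, f, w }.

{ $, f, w }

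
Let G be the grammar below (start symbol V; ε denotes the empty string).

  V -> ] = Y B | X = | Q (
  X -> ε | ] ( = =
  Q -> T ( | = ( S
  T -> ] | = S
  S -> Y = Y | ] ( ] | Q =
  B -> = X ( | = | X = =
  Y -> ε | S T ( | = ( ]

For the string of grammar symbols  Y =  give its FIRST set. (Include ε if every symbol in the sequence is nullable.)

Add FIRST(Y)\{ε} = { =, ] }; Y is nullable, continue.
= is a terminal; add {=} and stop.

{ =, ] }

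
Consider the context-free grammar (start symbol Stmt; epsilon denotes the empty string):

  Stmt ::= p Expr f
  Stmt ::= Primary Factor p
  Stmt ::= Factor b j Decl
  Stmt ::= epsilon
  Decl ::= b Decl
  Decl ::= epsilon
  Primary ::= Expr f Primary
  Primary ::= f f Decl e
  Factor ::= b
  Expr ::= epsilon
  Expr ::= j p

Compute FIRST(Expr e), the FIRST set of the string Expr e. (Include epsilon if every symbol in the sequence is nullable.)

{ e, j }

Add FIRST(Expr)\{epsilon} = { j }; Expr is nullable, continue.
e is a terminal; add {e} and stop.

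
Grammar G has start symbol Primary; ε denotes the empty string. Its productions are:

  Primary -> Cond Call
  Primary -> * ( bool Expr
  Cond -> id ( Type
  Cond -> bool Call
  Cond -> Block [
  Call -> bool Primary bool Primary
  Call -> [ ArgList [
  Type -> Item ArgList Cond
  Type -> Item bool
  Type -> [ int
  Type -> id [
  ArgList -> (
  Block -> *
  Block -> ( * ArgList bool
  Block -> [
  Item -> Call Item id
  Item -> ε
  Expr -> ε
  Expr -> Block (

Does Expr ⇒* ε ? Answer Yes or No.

Expr has an ε-production, so Expr ⇒ ε.

Yes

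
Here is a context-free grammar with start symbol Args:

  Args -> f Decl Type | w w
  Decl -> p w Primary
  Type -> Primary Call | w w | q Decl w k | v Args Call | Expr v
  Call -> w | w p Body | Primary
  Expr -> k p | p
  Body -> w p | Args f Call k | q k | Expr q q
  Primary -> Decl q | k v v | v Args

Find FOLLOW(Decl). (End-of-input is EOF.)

In Args -> f Decl Type: add FIRST(Type) = { k, p, q, v, w }.
In Type -> q Decl w k: add FIRST(w k) = { w }.
In Primary -> Decl q: add FIRST(q) = { q }.
Union: FOLLOW(Decl) = { k, p, q, v, w }.

{ k, p, q, v, w }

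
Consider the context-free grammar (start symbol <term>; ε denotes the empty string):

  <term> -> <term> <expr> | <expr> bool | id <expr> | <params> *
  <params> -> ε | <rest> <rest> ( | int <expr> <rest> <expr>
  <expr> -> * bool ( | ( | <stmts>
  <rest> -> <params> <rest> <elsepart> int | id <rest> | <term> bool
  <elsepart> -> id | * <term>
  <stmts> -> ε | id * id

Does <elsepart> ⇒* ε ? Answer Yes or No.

Nullable nonterminals: <expr>, <params>, <stmts>.
No production of <elsepart> has an RHS whose symbols are all nullable, so <elsepart> is not nullable.

No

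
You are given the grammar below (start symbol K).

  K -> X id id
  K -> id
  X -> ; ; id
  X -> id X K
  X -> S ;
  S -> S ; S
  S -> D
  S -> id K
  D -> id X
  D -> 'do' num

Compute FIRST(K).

From K -> X id id: add FIRST(X) = { 'do', ;, id }.
K -> id contributes {id}.
Union: FIRST(K) = { 'do', ;, id }.

{ 'do', ;, id }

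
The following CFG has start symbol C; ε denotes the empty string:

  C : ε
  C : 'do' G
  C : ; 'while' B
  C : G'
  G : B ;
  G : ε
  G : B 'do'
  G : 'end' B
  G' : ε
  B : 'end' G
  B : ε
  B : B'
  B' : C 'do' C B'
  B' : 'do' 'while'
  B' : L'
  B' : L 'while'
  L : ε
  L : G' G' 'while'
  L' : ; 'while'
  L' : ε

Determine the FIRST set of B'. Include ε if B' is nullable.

From B' : C 'do' C B': C nullable, take FIRST(C) ∪ {'do'} = { 'do', ; }.
B' : 'do' 'while' contributes {'do'}.
From B' : L': add FIRST(L') = { ;, ε } (including ε since L' is nullable).
From B' : L 'while': L nullable, take FIRST(L) ∪ {'while'} = { 'while' }.
Union: FIRST(B') = { 'do', 'while', ;, ε }.

{ 'do', 'while', ;, ε }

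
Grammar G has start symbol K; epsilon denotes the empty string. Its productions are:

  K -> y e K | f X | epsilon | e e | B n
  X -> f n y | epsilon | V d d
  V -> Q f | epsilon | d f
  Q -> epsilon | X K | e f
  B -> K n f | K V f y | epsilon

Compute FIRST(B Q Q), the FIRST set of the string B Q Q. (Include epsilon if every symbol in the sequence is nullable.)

Add FIRST(B)\{epsilon} = { d, e, f, n, y }; B is nullable, continue.
Add FIRST(Q)\{epsilon} = { d, e, f, n, y }; Q is nullable, continue.
Add FIRST(Q)\{epsilon} = { d, e, f, n, y }; Q is nullable, continue.
Every symbol is nullable, so include epsilon.

{ d, e, f, n, y, epsilon }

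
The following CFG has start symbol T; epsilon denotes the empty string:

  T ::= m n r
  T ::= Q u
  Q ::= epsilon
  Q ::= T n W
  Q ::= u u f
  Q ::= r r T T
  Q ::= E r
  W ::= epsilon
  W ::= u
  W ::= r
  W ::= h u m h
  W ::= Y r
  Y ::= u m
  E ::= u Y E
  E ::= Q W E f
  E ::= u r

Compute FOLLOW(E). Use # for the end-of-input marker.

In Q ::= E r: add FIRST(r) = { r }.
In E ::= u Y E: E is at the end, add FOLLOW(E) = { f, r }.
In E ::= Q W E f: add FIRST(f) = { f }.
Union: FOLLOW(E) = { f, r }.

{ f, r }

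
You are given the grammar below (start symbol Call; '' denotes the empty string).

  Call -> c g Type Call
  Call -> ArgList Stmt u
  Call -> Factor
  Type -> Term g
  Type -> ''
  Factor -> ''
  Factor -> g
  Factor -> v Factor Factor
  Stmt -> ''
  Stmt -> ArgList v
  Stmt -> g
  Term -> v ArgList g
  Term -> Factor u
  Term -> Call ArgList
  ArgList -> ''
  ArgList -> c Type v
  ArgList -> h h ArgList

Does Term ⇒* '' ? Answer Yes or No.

Term -> Call ArgList and each of Call, ArgList is nullable, so Term ⇒* ''.

Yes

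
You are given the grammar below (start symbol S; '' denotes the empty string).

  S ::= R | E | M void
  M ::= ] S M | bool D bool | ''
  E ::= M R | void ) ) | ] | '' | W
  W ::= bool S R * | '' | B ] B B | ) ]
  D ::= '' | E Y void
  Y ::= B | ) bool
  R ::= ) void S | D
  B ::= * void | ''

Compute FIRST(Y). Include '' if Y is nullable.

From Y ::= B: add FIRST(B) = { *, '' } (including '' since B is nullable).
Y ::= ) bool contributes {)}.
Union: FIRST(Y) = { ), *, '' }.

{ ), *, '' }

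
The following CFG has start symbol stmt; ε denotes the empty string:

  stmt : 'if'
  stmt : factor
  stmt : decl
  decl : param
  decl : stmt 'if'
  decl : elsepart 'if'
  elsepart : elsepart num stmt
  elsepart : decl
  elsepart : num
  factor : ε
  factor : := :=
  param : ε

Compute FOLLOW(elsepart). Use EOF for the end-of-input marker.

In decl : elsepart 'if': add FIRST('if') = { 'if' }.
In elsepart : elsepart num stmt: add FIRST(num stmt) = { num }.
Union: FOLLOW(elsepart) = { 'if', num }.

{ 'if', num }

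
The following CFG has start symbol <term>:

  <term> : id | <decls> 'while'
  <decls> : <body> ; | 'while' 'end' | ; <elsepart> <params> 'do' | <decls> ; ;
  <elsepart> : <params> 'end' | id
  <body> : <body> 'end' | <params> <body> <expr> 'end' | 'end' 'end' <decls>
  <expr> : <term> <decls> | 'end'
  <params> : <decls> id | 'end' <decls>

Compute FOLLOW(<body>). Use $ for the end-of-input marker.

In <decls> : <body> ;: add FIRST(;) = { ; }.
In <body> : <body> 'end': add FIRST('end') = { 'end' }.
In <body> : <params> <body> <expr> 'end': add FIRST(<expr> 'end') = { 'end', 'while', ;, id }.
Union: FOLLOW(<body>) = { 'end', 'while', ;, id }.

{ 'end', 'while', ;, id }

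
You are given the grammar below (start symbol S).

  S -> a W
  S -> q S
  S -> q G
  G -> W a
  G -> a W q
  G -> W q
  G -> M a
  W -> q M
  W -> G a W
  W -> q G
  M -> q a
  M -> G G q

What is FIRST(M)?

M -> q a contributes {q}.
From M -> G G q: add FIRST(G) = { a, q }.
Union: FIRST(M) = { a, q }.

{ a, q }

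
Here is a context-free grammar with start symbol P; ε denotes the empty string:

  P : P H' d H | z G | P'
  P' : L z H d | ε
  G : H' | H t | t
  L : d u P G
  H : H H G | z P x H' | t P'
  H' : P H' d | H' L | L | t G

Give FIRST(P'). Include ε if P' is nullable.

{ d, ε }

From P' : L z H d: add FIRST(L) = { d }.
P' : ε contributes ε.
Union: FIRST(P') = { d, ε }.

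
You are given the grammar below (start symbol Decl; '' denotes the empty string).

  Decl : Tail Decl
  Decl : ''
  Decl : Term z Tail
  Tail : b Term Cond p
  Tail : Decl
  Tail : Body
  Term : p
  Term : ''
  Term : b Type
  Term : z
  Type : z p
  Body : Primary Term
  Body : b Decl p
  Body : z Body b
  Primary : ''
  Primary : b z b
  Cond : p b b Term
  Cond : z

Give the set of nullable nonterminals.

{ Body, Decl, Primary, Tail, Term }

Directly nullable (have an ''-production): Decl, Term, Primary.
Tail : Decl with every symbol nullable, so Tail is nullable.
Body : Primary Term with every symbol nullable, so Body is nullable.
No other nonterminal has a production whose RHS symbols are all nullable.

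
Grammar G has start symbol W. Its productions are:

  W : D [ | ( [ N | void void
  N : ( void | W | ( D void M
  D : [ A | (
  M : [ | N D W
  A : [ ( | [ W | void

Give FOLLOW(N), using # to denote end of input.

{ #, (, [, void }

In W : ( [ N: N is at the end, add FOLLOW(W) = { #, (, [, void }.
In M : N D W: add FIRST(D W) = { (, [ }.
Union: FOLLOW(N) = { #, (, [, void }.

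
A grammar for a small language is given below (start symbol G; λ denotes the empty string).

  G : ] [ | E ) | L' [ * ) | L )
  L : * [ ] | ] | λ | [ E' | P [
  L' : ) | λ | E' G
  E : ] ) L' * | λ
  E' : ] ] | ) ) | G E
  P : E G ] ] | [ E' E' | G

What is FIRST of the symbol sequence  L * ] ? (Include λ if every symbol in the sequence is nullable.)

{ ), *, [, ] }

Add FIRST(L)\{λ} = { ), *, [, ] }; L is nullable, continue.
* is a terminal; add {*} and stop.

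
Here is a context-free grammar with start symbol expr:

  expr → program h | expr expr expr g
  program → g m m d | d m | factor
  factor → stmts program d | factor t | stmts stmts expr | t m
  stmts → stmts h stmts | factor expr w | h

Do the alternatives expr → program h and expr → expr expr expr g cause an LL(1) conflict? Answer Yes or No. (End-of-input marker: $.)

Yes

FIRST(program h) = { d, g, h, t } and FIRST(expr expr expr g) = { d, g, h, t }.
Both contain d, so the two alternatives are not disjoint — LL(1) conflict.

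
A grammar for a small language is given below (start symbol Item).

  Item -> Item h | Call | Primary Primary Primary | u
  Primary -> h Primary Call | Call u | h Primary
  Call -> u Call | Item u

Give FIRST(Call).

{ h, u }

Call -> u Call contributes {u}.
From Call -> Item u: add FIRST(Item) = { h, u }.
Union: FIRST(Call) = { h, u }.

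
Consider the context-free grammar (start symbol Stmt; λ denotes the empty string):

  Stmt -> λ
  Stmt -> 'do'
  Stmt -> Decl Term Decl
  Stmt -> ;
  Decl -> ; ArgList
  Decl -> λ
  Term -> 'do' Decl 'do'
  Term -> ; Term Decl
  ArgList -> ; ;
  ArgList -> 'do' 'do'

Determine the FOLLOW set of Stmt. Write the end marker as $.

{ $ }

Stmt is the start symbol, so $ ∈ FOLLOW(Stmt).
Union: FOLLOW(Stmt) = { $ }.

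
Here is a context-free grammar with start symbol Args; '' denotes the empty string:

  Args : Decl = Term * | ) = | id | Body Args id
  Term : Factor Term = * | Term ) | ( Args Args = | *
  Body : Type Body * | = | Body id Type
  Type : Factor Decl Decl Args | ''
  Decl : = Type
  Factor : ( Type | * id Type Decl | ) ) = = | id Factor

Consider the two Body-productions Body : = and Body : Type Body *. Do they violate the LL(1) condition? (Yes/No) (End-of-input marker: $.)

Yes

FIRST(=) = { = } and FIRST(Type Body *) = { (, ), *, =, id }.
Both contain =, so the two alternatives are not disjoint — LL(1) conflict.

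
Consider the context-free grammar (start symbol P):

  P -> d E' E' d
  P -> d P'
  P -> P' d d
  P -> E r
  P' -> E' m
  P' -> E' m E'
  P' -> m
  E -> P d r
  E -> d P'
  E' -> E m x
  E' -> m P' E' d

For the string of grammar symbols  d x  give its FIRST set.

{ d }

d is a terminal; add {d} and stop.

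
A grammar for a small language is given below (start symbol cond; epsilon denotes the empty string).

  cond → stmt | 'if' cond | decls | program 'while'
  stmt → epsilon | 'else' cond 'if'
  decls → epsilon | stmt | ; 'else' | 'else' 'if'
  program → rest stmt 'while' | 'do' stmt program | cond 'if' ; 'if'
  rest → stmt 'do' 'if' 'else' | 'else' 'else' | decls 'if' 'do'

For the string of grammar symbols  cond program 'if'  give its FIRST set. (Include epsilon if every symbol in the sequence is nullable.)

{ 'do', 'else', 'if', ; }

Add FIRST(cond)\{epsilon} = { 'do', 'else', 'if', ; }; cond is nullable, continue.
Add FIRST(program) = { 'do', 'else', 'if', ; }; program is not nullable, stop.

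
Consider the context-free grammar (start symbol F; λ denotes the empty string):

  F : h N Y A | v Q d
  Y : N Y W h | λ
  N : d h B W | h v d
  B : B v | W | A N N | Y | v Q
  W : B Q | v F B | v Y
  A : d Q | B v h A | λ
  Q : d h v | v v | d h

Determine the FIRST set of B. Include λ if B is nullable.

From B : B v: B nullable, take FIRST(B) ∪ {v} = { d, h, v }.
From B : W: add FIRST(W) = { d, h, v }.
From B : A N N: A nullable, take FIRST(A) ∪ FIRST(N) = { d, h, v }.
From B : Y: add FIRST(Y) = { d, h, λ } (including λ since Y is nullable).
B : v Q contributes {v}.
Union: FIRST(B) = { d, h, v, λ }.

{ d, h, v, λ }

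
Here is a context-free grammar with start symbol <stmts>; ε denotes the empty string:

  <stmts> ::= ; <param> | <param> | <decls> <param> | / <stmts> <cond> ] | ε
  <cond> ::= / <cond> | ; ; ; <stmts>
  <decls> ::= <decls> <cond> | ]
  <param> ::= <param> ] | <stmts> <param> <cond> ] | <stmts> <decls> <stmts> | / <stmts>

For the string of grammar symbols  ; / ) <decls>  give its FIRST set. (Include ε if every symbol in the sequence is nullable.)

; is a terminal; add {;} and stop.

{ ; }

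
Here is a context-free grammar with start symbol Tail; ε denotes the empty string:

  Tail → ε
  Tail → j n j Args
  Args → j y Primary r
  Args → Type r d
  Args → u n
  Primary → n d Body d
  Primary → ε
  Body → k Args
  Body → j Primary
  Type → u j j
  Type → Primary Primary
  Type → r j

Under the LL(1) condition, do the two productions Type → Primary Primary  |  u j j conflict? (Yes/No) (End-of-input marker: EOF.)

FIRST(Primary Primary) = { n, ε } and FIRST(u j j) = { u }.
The first is nullable but FOLLOW(Type) = { r } is disjoint from FIRST of the second.

No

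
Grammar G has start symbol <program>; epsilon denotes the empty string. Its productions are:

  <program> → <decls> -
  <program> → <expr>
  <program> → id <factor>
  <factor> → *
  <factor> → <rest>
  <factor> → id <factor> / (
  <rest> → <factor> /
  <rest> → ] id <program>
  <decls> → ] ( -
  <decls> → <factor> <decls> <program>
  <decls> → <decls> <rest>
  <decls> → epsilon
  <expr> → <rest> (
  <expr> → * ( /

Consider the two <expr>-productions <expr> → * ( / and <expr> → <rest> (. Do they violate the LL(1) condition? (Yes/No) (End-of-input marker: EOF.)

Yes

FIRST(* ( /) = { * } and FIRST(<rest> () = { *, ], id }.
Both contain *, so the two alternatives are not disjoint — LL(1) conflict.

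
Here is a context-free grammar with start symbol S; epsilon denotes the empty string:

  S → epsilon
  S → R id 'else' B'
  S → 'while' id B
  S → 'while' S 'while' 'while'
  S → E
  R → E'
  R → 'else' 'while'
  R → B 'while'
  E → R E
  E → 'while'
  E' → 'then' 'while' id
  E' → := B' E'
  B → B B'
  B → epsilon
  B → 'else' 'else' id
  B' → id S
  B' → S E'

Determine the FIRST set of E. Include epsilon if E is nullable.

{ 'else', 'then', 'while', :=, id }

From E → R E: add FIRST(R) = { 'else', 'then', 'while', :=, id }.
E → 'while' contributes {'while'}.
Union: FIRST(E) = { 'else', 'then', 'while', :=, id }.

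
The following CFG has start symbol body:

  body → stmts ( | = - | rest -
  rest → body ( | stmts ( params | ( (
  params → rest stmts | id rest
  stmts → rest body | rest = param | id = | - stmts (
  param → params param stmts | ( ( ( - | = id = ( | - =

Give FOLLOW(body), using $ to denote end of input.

body is the start symbol, so $ ∈ FOLLOW(body).
In rest → body (: add FIRST(() = { ( }.
In stmts → rest body: body is at the end, add FOLLOW(stmts) = { (, -, =, id }.
Union: FOLLOW(body) = { $, (, -, =, id }.

{ $, (, -, =, id }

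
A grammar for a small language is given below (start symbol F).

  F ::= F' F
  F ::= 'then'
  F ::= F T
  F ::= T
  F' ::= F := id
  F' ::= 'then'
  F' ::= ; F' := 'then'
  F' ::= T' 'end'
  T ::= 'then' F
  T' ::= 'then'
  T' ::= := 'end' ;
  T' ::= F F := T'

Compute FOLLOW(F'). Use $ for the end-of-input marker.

{ 'then', :=, ; }

In F ::= F' F: add FIRST(F) = { 'then', :=, ; }.
In F' ::= ; F' := 'then': add FIRST(:= 'then') = { := }.
Union: FOLLOW(F') = { 'then', :=, ; }.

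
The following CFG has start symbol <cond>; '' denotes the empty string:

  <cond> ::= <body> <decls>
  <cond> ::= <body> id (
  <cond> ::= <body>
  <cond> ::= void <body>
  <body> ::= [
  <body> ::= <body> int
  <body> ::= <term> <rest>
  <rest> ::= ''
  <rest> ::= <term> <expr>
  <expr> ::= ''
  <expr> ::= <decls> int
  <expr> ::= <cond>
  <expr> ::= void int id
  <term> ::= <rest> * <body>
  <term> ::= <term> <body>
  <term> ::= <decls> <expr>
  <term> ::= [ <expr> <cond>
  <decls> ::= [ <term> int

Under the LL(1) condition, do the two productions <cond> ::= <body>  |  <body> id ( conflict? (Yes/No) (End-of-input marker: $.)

FIRST(<body>) = { *, [ } and FIRST(<body> id () = { *, [ }.
Both contain *, so the two alternatives are not disjoint — LL(1) conflict.

Yes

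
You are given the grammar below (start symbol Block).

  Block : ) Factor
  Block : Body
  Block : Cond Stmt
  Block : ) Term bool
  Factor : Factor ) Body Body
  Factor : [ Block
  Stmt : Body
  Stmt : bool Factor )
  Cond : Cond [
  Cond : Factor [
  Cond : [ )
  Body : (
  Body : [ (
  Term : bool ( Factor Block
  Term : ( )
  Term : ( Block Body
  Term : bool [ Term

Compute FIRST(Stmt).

From Stmt : Body: add FIRST(Body) = { (, [ }.
Stmt : bool Factor ) contributes {bool}.
Union: FIRST(Stmt) = { (, [, bool }.

{ (, [, bool }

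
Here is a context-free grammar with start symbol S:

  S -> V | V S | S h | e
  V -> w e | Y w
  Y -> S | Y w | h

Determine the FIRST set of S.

From S -> V: add FIRST(V) = { e, h, w }.
From S -> V S: add FIRST(V) = { e, h, w }.
From S -> S h: add FIRST(S) = { e, h, w }.
S -> e contributes {e}.
Union: FIRST(S) = { e, h, w }.

{ e, h, w }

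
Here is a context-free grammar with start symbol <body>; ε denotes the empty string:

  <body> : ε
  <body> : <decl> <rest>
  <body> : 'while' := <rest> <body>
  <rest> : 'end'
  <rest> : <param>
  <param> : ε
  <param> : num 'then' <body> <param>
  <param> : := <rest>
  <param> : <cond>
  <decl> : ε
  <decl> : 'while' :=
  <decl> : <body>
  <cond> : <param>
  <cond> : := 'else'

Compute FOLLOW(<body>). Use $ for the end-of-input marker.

<body> is the start symbol, so $ ∈ FOLLOW(<body>).
In <body> : 'while' := <rest> <body>: <body> is at the end, add FOLLOW(<body>) = { $, 'end', 'while', :=, num }.
In <param> : num 'then' <body> <param>: add FIRST(<param>)\{ε} = { :=, num }.
  Since <param> is nullable, also add FOLLOW(<param>) = { $, 'end', 'while', :=, num }.
In <decl> : <body>: <body> is at the end, add FOLLOW(<decl>) = { $, 'end', 'while', :=, num }.
Union: FOLLOW(<body>) = { $, 'end', 'while', :=, num }.

{ $, 'end', 'while', :=, num }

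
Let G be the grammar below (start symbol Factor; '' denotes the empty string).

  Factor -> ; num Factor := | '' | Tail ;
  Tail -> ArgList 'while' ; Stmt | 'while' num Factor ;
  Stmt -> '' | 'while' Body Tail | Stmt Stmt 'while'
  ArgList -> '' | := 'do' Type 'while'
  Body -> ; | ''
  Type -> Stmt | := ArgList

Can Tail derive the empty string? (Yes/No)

Nullable nonterminals: ArgList, Body, Factor, Stmt, Type.
No production of Tail has an RHS whose symbols are all nullable, so Tail is not nullable.

No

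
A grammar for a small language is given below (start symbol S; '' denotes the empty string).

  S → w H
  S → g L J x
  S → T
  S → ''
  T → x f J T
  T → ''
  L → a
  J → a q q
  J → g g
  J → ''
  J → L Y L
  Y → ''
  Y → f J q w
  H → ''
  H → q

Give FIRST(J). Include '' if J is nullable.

{ a, g, '' }

J → a q q contributes {a}.
J → g g contributes {g}.
J → '' contributes ''.
From J → L Y L: add FIRST(L) = { a }.
Union: FIRST(J) = { a, g, '' }.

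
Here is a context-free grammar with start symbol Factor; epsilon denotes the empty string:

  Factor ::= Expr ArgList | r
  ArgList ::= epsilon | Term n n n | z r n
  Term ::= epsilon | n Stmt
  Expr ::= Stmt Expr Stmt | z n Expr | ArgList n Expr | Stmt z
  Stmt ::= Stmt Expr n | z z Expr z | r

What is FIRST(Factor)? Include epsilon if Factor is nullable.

From Factor ::= Expr ArgList: add FIRST(Expr) = { n, r, z }.
Factor ::= r contributes {r}.
Union: FIRST(Factor) = { n, r, z }.

{ n, r, z }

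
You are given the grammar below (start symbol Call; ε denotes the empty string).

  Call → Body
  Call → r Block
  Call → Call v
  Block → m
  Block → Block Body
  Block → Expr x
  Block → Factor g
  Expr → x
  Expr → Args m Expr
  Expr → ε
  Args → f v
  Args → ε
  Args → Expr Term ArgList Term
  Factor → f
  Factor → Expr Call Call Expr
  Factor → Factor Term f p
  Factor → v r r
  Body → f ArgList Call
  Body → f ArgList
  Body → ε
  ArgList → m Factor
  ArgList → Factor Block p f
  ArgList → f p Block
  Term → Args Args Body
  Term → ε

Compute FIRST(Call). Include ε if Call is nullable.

From Call → Body: add FIRST(Body) = { f, ε } (including ε since Body is nullable).
Call → r Block contributes {r}.
From Call → Call v: Call nullable, take FIRST(Call) ∪ {v} = { f, r, v }.
Union: FIRST(Call) = { f, r, v, ε }.

{ f, r, v, ε }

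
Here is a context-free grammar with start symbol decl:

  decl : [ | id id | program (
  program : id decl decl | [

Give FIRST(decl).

{ [, id }

decl : [ contributes {[}.
decl : id id contributes {id}.
From decl : program (: add FIRST(program) = { [, id }.
Union: FIRST(decl) = { [, id }.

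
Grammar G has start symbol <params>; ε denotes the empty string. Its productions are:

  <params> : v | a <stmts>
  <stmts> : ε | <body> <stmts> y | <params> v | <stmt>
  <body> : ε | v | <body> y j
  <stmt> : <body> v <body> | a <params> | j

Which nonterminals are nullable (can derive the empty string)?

{ <body>, <stmts> }

Directly nullable (have an ε-production): <stmts>, <body>.
No other nonterminal has a production whose RHS symbols are all nullable.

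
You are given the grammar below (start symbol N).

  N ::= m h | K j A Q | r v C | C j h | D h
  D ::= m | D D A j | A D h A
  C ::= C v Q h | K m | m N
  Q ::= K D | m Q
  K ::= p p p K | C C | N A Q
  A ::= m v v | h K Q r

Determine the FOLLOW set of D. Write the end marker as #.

In N ::= D h: add FIRST(h) = { h }.
In D ::= D D A j: add FIRST(D A j) = { h, m }.
In D ::= D D A j: add FIRST(A j) = { h, m }.
In D ::= A D h A: add FIRST(h A) = { h }.
In Q ::= K D: D is at the end, add FOLLOW(Q) = { #, h, j, m, p, r, v }.
Union: FOLLOW(D) = { #, h, j, m, p, r, v }.

{ #, h, j, m, p, r, v }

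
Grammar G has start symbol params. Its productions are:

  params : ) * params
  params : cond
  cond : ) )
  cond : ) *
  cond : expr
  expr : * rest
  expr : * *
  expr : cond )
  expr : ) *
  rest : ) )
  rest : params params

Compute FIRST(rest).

{ ), * }

rest : ) ) contributes {)}.
From rest : params params: add FIRST(params) = { ), * }.
Union: FIRST(rest) = { ), * }.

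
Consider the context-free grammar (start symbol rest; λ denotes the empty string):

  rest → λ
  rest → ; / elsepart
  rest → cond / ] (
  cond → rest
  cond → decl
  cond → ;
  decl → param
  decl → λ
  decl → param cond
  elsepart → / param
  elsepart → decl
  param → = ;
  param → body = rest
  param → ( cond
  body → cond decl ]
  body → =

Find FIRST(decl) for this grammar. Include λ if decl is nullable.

{ (, /, ;, =, ], λ }

From decl → param: add FIRST(param) = { (, /, ;, =, ] }.
decl → λ contributes λ.
From decl → param cond: add FIRST(param) = { (, /, ;, =, ] }.
Union: FIRST(decl) = { (, /, ;, =, ], λ }.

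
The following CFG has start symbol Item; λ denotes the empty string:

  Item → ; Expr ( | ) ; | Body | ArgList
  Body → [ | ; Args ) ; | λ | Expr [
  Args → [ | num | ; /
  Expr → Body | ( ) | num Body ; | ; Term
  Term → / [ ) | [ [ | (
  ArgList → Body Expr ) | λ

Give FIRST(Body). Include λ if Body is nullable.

Body → [ contributes {[}.
Body → ; Args ) ; contributes {;}.
Body → λ contributes λ.
From Body → Expr [: Expr nullable, take FIRST(Expr) ∪ {[} = { (, ;, [, num }.
Union: FIRST(Body) = { (, ;, [, num, λ }.

{ (, ;, [, num, λ }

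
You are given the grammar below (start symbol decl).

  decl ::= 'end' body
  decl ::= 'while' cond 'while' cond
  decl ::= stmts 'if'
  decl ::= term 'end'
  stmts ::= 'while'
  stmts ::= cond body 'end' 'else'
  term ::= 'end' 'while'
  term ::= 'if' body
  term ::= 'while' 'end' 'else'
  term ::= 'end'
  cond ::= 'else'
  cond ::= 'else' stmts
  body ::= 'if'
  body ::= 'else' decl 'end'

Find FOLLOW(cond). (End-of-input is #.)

{ #, 'else', 'end', 'if', 'while' }

In decl ::= 'while' cond 'while' cond: add FIRST('while' cond) = { 'while' }.
In decl ::= 'while' cond 'while' cond: cond is at the end, add FOLLOW(decl) = { #, 'end' }.
In stmts ::= cond body 'end' 'else': add FIRST(body 'end' 'else') = { 'else', 'if' }.
Union: FOLLOW(cond) = { #, 'else', 'end', 'if', 'while' }.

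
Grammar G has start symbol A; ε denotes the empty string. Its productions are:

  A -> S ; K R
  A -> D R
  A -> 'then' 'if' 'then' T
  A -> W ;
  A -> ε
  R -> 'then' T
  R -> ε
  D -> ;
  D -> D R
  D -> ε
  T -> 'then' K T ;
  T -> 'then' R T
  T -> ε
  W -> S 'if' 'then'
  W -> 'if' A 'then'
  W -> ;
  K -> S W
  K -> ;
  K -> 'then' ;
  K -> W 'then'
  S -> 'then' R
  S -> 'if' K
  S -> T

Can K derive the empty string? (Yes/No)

No

Nullable nonterminals: A, D, R, S, T.
No production of K has an RHS whose symbols are all nullable, so K is not nullable.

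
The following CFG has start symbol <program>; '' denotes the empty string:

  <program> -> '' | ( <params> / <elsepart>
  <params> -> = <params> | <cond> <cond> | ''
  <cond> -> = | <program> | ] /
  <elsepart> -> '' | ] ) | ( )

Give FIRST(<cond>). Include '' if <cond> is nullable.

<cond> -> = contributes {=}.
From <cond> -> <program>: add FIRST(<program>) = { (, '' } (including '' since <program> is nullable).
<cond> -> ] / contributes {]}.
Union: FIRST(<cond>) = { (, =, ], '' }.

{ (, =, ], '' }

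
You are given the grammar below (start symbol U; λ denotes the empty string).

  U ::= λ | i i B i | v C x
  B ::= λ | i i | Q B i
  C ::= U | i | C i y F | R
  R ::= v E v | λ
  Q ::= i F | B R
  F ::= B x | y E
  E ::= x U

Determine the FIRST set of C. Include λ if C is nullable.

From C ::= U: add FIRST(U) = { i, v, λ } (including λ since U is nullable).
C ::= i contributes {i}.
From C ::= C i y F: C nullable, take FIRST(C) ∪ {i} = { i, v }.
From C ::= R: add FIRST(R) = { v, λ } (including λ since R is nullable).
Union: FIRST(C) = { i, v, λ }.

{ i, v, λ }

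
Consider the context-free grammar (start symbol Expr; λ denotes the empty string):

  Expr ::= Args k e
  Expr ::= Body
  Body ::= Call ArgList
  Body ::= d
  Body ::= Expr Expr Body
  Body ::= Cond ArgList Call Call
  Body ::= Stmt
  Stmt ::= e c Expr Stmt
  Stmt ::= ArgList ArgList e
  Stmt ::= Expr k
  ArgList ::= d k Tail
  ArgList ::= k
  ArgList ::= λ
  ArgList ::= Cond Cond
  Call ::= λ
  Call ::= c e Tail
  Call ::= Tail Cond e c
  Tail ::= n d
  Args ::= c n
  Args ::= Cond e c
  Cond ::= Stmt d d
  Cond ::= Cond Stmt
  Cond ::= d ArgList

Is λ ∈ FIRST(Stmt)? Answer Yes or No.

Nullable nonterminals: ArgList, Body, Call, Expr.
No production of Stmt has an RHS whose symbols are all nullable, so Stmt is not nullable.

No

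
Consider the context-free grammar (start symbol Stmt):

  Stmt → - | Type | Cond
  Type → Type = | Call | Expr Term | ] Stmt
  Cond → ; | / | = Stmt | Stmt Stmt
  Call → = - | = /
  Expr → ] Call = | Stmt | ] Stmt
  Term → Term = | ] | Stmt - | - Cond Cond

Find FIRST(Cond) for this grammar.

Cond → ; contributes {;}.
Cond → / contributes {/}.
Cond → = Stmt contributes {=}.
From Cond → Stmt Stmt: add FIRST(Stmt) = { -, /, ;, =, ] }.
Union: FIRST(Cond) = { -, /, ;, =, ] }.

{ -, /, ;, =, ] }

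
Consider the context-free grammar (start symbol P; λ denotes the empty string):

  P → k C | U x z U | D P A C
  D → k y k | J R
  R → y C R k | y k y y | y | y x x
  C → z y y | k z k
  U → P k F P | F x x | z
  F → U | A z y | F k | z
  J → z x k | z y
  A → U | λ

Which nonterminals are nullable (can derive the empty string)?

Directly nullable (have an λ-production): A.
No other nonterminal has a production whose RHS symbols are all nullable.

{ A }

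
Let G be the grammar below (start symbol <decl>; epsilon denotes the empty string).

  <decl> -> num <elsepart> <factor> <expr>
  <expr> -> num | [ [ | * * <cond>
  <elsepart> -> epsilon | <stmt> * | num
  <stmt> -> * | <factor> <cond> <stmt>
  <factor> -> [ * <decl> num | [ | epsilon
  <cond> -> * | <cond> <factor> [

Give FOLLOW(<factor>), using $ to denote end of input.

{ *, [, num }

In <decl> -> num <elsepart> <factor> <expr>: add FIRST(<expr>) = { *, [, num }.
In <stmt> -> <factor> <cond> <stmt>: add FIRST(<cond> <stmt>) = { * }.
In <cond> -> <cond> <factor> [: add FIRST([) = { [ }.
Union: FOLLOW(<factor>) = { *, [, num }.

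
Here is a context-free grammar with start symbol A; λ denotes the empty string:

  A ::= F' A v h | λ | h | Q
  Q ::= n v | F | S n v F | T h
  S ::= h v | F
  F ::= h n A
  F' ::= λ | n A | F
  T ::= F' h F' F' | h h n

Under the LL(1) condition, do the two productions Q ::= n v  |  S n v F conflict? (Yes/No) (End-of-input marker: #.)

No

FIRST(n v) = { n } and FIRST(S n v F) = { h }.
The FIRST sets are disjoint and neither alternative is nullable — no conflict.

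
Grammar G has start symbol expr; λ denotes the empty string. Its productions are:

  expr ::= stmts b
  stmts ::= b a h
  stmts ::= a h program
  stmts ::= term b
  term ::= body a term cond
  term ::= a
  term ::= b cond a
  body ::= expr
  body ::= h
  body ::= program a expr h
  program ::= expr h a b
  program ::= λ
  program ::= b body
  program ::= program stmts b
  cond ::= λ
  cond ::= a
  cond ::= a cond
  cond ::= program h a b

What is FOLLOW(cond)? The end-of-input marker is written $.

In term ::= body a term cond: cond is at the end, add FOLLOW(term) = { a, b, h }.
In term ::= b cond a: add FIRST(a) = { a }.
In cond ::= a cond: cond is at the end, add FOLLOW(cond) = { a, b, h }.
Union: FOLLOW(cond) = { a, b, h }.

{ a, b, h }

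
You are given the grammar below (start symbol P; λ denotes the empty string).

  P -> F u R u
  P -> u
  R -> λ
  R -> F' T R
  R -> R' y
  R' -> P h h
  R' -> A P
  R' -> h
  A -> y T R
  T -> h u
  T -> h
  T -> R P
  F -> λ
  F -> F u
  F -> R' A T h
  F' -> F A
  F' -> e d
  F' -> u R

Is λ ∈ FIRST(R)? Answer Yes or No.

Yes

R has an λ-production, so R ⇒ λ.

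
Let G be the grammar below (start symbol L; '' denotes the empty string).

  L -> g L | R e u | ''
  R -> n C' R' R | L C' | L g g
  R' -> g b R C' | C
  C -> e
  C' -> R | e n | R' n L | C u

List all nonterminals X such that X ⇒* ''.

{ L }

Directly nullable (have an ''-production): L.
No other nonterminal has a production whose RHS symbols are all nullable.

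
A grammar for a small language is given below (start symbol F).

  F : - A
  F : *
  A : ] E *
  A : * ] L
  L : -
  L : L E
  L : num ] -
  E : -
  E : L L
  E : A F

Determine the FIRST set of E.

{ *, -, ], num }

E : - contributes {-}.
From E : L L: add FIRST(L) = { -, num }.
From E : A F: add FIRST(A) = { *, ] }.
Union: FIRST(E) = { *, -, ], num }.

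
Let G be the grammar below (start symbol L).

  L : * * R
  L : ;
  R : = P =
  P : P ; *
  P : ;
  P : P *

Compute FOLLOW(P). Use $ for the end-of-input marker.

In R : = P =: add FIRST(=) = { = }.
In P : P ; *: add FIRST(; *) = { ; }.
In P : P *: add FIRST(*) = { * }.
Union: FOLLOW(P) = { *, ;, = }.

{ *, ;, = }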